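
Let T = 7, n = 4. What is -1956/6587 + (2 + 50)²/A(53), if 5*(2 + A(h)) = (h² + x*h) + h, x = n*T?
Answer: 5035939/1785077 ≈ 2.8211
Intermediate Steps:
x = 28 (x = 4*7 = 28)
A(h) = -2 + h²/5 + 29*h/5 (A(h) = -2 + ((h² + 28*h) + h)/5 = -2 + (h² + 29*h)/5 = -2 + (h²/5 + 29*h/5) = -2 + h²/5 + 29*h/5)
-1956/6587 + (2 + 50)²/A(53) = -1956/6587 + (2 + 50)²/(-2 + (⅕)*53² + (29/5)*53) = -1956*1/6587 + 52²/(-2 + (⅕)*2809 + 1537/5) = -1956/6587 + 2704/(-2 + 2809/5 + 1537/5) = -1956/6587 + 2704/(4336/5) = -1956/6587 + 2704*(5/4336) = -1956/6587 + 845/271 = 5035939/1785077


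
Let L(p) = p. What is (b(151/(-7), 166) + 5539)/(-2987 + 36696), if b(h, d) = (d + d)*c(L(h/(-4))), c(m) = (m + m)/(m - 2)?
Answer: 626469/3202355 ≈ 0.19563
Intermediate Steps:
c(m) = 2*m/(-2 + m) (c(m) = (2*m)/(-2 + m) = 2*m/(-2 + m))
b(h, d) = -d*h/(-2 - h/4) (b(h, d) = (d + d)*(2*(h/(-4))/(-2 + h/(-4))) = (2*d)*(2*(h*(-¼))/(-2 + h*(-¼))) = (2*d)*(2*(-h/4)/(-2 - h/4)) = (2*d)*(-h/(2*(-2 - h/4))) = -d*h/(-2 - h/4))
(b(151/(-7), 166) + 5539)/(-2987 + 36696) = (4*166*(151/(-7))/(8 + 151/(-7)) + 5539)/(-2987 + 36696) = (4*166*(151*(-⅐))/(8 + 151*(-⅐)) + 5539)/33709 = (4*166*(-151/7)/(8 - 151/7) + 5539)*(1/33709) = (4*166*(-151/7)/(-95/7) + 5539)*(1/33709) = (4*166*(-151/7)*(-7/95) + 5539)*(1/33709) = (100264/95 + 5539)*(1/33709) = (626469/95)*(1/33709) = 626469/3202355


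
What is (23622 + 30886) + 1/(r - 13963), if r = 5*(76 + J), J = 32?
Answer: 731660883/13423 ≈ 54508.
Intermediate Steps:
r = 540 (r = 5*(76 + 32) = 5*108 = 540)
(23622 + 30886) + 1/(r - 13963) = (23622 + 30886) + 1/(540 - 13963) = 54508 + 1/(-13423) = 54508 - 1/13423 = 731660883/13423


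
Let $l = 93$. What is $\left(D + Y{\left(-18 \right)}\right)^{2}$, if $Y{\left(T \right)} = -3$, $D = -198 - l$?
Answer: $86436$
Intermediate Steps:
$D = -291$ ($D = -198 - 93 = -291$)
$\left(D + Y{\left(-18 \right)}\right)^{2} = \left(-291 - 3\right)^{2} = \left(-294\right)^{2} = 86436$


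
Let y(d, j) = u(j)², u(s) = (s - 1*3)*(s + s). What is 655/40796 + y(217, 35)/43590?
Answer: 20472656105/177829764 ≈ 115.13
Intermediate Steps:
u(s) = 2*s*(-3 + s) (u(s) = (s - 3)*(2*s) = (-3 + s)*(2*s) = 2*s*(-3 + s))
y(d, j) = 4*j²*(-3 + j)² (y(d, j) = (2*j*(-3 + j))² = 4*j²*(-3 + j)²)
655/40796 + y(217, 35)/43590 = 655/40796 + (4*35²*(-3 + 35)²)/43590 = 655*(1/40796) + (4*1225*32²)*(1/43590) = 655/40796 + (4*1225*1024)*(1/43590) = 655/40796 + 5017600*(1/43590) = 655/40796 + 501760/4359 = 20472656105/177829764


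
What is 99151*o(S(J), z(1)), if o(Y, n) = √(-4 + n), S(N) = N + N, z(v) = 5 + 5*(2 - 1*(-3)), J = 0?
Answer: 99151*√26 ≈ 5.0557e+5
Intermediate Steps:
z(v) = 30 (z(v) = 5 + 5*(2 + 3) = 5 + 5*5 = 5 + 25 = 30)
S(N) = 2*N
99151*o(S(J), z(1)) = 99151*√(-4 + 30) = 99151*√26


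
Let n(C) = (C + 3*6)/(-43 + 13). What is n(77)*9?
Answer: -57/2 ≈ -28.500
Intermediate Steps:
n(C) = -3/5 - C/30 (n(C) = (C + 18)/(-30) = (18 + C)*(-1/30) = -3/5 - C/30)
n(77)*9 = (-3/5 - 1/30*77)*9 = (-3/5 - 77/30)*9 = -19/6*9 = -57/2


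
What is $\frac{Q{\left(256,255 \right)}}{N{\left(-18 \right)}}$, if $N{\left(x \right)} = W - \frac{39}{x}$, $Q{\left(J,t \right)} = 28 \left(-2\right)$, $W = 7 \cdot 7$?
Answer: $- \frac{336}{307} \approx -1.0945$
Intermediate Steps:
$W = 49$
$Q{\left(J,t \right)} = -56$
$N{\left(x \right)} = 49 - \frac{39}{x}$
$\frac{Q{\left(256,255 \right)}}{N{\left(-18 \right)}} = - \frac{56}{49 - \frac{39}{-18}} = - \frac{56}{49 - - \frac{13}{6}} = - \frac{56}{49 + \frac{13}{6}} = - \frac{56}{\frac{307}{6}} = \left(-56\right) \frac{6}{307} = - \frac{336}{307}$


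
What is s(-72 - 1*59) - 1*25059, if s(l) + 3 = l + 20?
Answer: -25173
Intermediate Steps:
s(l) = 17 + l (s(l) = -3 + (l + 20) = -3 + (20 + l) = 17 + l)
s(-72 - 1*59) - 1*25059 = (17 + (-72 - 1*59)) - 1*25059 = (17 + (-72 - 59)) - 25059 = (17 - 131) - 25059 = -114 - 25059 = -25173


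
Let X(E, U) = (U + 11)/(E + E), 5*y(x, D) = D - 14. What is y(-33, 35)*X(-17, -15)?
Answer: 42/85 ≈ 0.49412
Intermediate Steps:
y(x, D) = -14/5 + D/5 (y(x, D) = (D - 14)/5 = (-14 + D)/5 = -14/5 + D/5)
X(E, U) = (11 + U)/(2*E) (X(E, U) = (11 + U)/((2*E)) = (11 + U)*(1/(2*E)) = (11 + U)/(2*E))
y(-33, 35)*X(-17, -15) = (-14/5 + (⅕)*35)*((½)*(11 - 15)/(-17)) = (-14/5 + 7)*((½)*(-1/17)*(-4)) = (21/5)*(2/17) = 42/85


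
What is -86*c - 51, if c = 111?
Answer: -9597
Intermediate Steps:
-86*c - 51 = -86*111 - 51 = -9546 - 51 = -9597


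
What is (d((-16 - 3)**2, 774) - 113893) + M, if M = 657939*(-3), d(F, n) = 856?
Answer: -2086854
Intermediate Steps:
M = -1973817
(d((-16 - 3)**2, 774) - 113893) + M = (856 - 113893) - 1973817 = -113037 - 1973817 = -2086854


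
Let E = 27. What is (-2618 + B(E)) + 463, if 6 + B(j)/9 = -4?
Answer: -2245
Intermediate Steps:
B(j) = -90 (B(j) = -54 + 9*(-4) = -54 - 36 = -90)
(-2618 + B(E)) + 463 = (-2618 - 90) + 463 = -2708 + 463 = -2245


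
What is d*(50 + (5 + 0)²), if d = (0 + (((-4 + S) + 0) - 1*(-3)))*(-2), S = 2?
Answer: -150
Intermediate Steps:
d = -2 (d = (0 + (((-4 + 2) + 0) - 1*(-3)))*(-2) = (0 + ((-2 + 0) + 3))*(-2) = (0 + (-2 + 3))*(-2) = (0 + 1)*(-2) = 1*(-2) = -2)
d*(50 + (5 + 0)²) = -2*(50 + (5 + 0)²) = -2*(50 + 5²) = -2*(50 + 25) = -2*75 = -150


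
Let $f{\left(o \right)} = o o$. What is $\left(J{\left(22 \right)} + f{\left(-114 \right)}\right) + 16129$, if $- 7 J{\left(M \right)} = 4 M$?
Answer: $\frac{203787}{7} \approx 29112.0$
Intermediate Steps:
$J{\left(M \right)} = - \frac{4 M}{7}$
$f{\left(o \right)} = o^{2}$
$\left(J{\left(22 \right)} + f{\left(-114 \right)}\right) + 16129 = \left(\left(- \frac{4}{7}\right) 22 + \left(-114\right)^{2}\right) + 16129 = \left(- \frac{88}{7} + 12996\right) + 16129 = \frac{90884}{7} + 16129 = \frac{203787}{7}$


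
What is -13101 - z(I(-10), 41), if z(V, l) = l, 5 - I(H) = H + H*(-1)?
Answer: -13142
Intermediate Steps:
I(H) = 5 (I(H) = 5 - (H + H*(-1)) = 5 - (H - H) = 5 - 1*0 = 5 + 0 = 5)
-13101 - z(I(-10), 41) = -13101 - 1*41 = -13101 - 41 = -13142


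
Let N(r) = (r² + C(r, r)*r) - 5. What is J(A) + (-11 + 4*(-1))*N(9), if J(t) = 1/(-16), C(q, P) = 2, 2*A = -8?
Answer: -22561/16 ≈ -1410.1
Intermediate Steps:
A = -4 (A = (½)*(-8) = -4)
N(r) = -5 + r² + 2*r (N(r) = (r² + 2*r) - 5 = -5 + r² + 2*r)
J(t) = -1/16
J(A) + (-11 + 4*(-1))*N(9) = -1/16 + (-11 + 4*(-1))*(-5 + 9² + 2*9) = -1/16 + (-11 - 4)*(-5 + 81 + 18) = -1/16 - 15*94 = -1/16 - 1410 = -22561/16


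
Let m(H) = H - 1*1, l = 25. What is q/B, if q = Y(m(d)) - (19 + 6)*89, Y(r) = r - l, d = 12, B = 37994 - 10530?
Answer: -2239/27464 ≈ -0.081525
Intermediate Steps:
B = 27464
m(H) = -1 + H (m(H) = H - 1 = -1 + H)
Y(r) = -25 + r (Y(r) = r - 1*25 = r - 25 = -25 + r)
q = -2239 (q = (-25 + (-1 + 12)) - (19 + 6)*89 = (-25 + 11) - 25*89 = -14 - 1*2225 = -14 - 2225 = -2239)
q/B = -2239/27464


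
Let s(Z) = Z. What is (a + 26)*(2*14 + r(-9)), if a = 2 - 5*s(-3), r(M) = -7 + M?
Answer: 516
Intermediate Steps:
a = 17 (a = 2 - 5*(-3) = 2 + 15 = 17)
(a + 26)*(2*14 + r(-9)) = (17 + 26)*(2*14 + (-7 - 9)) = 43*(28 - 16) = 43*12 = 516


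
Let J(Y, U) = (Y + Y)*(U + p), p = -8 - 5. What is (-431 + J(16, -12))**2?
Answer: 1515361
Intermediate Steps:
p = -13
J(Y, U) = 2*Y*(-13 + U) (J(Y, U) = (Y + Y)*(U - 13) = (2*Y)*(-13 + U) = 2*Y*(-13 + U))
(-431 + J(16, -12))**2 = (-431 + 2*16*(-13 - 12))**2 = (-431 + 2*16*(-25))**2 = (-431 - 800)**2 = (-1231)**2 = 1515361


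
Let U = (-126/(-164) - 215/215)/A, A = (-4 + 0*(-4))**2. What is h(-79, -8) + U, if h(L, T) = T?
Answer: -10515/1312 ≈ -8.0145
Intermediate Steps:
A = 16 (A = (-4 + 0)**2 = (-4)**2 = 16)
U = -19/1312 (U = (-126/(-164) - 215/215)/16 = (-126*(-1/164) - 215*1/215)*(1/16) = (63/82 - 1)*(1/16) = -19/82*1/16 = -19/1312 ≈ -0.014482)
h(-79, -8) + U = -8 - 19/1312 = -10515/1312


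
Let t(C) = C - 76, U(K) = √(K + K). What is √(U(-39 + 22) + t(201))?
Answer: √(125 + I*√34) ≈ 11.183 + 0.2607*I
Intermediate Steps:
U(K) = √2*√K (U(K) = √(2*K) = √2*√K)
t(C) = -76 + C
√(U(-39 + 22) + t(201)) = √(√2*√(-39 + 22) + (-76 + 201)) = √(√2*√(-17) + 125) = √(√2*(I*√17) + 125) = √(I*√34 + 125) = √(125 + I*√34)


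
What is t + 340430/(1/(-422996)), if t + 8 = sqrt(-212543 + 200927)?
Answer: -144000528288 + 44*I*sqrt(6) ≈ -1.44e+11 + 107.78*I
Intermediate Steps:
t = -8 + 44*I*sqrt(6) (t = -8 + sqrt(-212543 + 200927) = -8 + sqrt(-11616) = -8 + 44*I*sqrt(6) ≈ -8.0 + 107.78*I)
t + 340430/(1/(-422996)) = (-8 + 44*I*sqrt(6)) + 340430/(1/(-422996)) = (-8 + 44*I*sqrt(6)) + 340430/(-1/422996) = (-8 + 44*I*sqrt(6)) + 340430*(-422996) = (-8 + 44*I*sqrt(6)) - 144000528280 = -144000528288 + 44*I*sqrt(6)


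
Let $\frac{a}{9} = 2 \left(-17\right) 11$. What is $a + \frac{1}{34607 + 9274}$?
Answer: $- \frac{147703445}{43881} \approx -3366.0$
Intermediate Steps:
$a = -3366$ ($a = 9 \cdot 2 \left(-17\right) 11 = 9 \left(\left(-34\right) 11\right) = 9 \left(-374\right) = -3366$)
$a + \frac{1}{34607 + 9274} = -3366 + \frac{1}{34607 + 9274} = -3366 + \frac{1}{43881} = - \frac{147703445}{43881}$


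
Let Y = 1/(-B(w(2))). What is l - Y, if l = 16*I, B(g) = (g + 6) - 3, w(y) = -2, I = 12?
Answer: 193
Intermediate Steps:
B(g) = 3 + g (B(g) = (6 + g) - 3 = 3 + g)
Y = -1 (Y = 1/(-(3 - 2)) = 1/(-1*1) = 1/(-1) = -1)
l = 192 (l = 16*12 = 192)
l - Y = 192 - 1*(-1) = 192 + 1 = 193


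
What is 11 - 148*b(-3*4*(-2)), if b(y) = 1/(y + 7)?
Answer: 193/31 ≈ 6.2258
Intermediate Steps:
b(y) = 1/(7 + y)
11 - 148*b(-3*4*(-2)) = 11 - 148/(7 - 3*4*(-2)) = 11 - 148/(7 - 12*(-2)) = 11 - 148/(7 + 24) = 11 - 148/31 = 193/31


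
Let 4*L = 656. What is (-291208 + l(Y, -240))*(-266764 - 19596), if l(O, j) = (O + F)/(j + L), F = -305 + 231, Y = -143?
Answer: 1584400599690/19 ≈ 8.3389e+10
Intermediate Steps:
L = 164 (L = (¼)*656 = 164)
F = -74
l(O, j) = (-74 + O)/(164 + j) (l(O, j) = (O - 74)/(j + 164) = (-74 + O)/(164 + j))
(-291208 + l(Y, -240))*(-266764 - 19596) = (-291208 + (-74 - 143)/(164 - 240))*(-266764 - 19596) = (-291208 - 217/(-76))*(-286360) = (-291208 - 1/76*(-217))*(-286360) = (-291208 + 217/76)*(-286360) = -22131591/76*(-286360) = 1584400599690/19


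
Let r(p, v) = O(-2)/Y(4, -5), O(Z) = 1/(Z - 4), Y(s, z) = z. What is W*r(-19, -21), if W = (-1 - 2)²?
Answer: 3/10 ≈ 0.30000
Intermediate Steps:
O(Z) = 1/(-4 + Z)
r(p, v) = 1/30 (r(p, v) = 1/(-4 - 2*(-5)) = -⅕/(-6) = -⅙*(-⅕) = 1/30)
W = 9 (W = (-3)² = 9)
W*r(-19, -21) = 9*(1/30) = 3/10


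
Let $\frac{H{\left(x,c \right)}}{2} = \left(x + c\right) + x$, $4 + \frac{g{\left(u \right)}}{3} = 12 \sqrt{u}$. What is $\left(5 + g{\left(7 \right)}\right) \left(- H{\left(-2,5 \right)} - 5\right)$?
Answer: $49 - 252 \sqrt{7} \approx -617.73$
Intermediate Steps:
$g{\left(u \right)} = -12 + 36 \sqrt{u}$ ($g{\left(u \right)} = -12 + 3 \cdot 12 \sqrt{u} = -12 + 36 \sqrt{u}$)
$H{\left(x,c \right)} = 2 c + 4 x$ ($H{\left(x,c \right)} = 2 \left(\left(x + c\right) + x\right) = 2 \left(\left(c + x\right) + x\right) = 2 \left(c + 2 x\right) = 2 c + 4 x$)
$\left(5 + g{\left(7 \right)}\right) \left(- H{\left(-2,5 \right)} - 5\right) = \left(5 - \left(12 - 36 \sqrt{7}\right)\right) \left(- (2 \cdot 5 + 4 \left(-2\right)) - 5\right) = \left(-7 + 36 \sqrt{7}\right) \left(- (10 - 8) - 5\right) = \left(-7 + 36 \sqrt{7}\right) \left(\left(-1\right) 2 - 5\right) = \left(-7 + 36 \sqrt{7}\right) \left(-2 - 5\right) = \left(-7 + 36 \sqrt{7}\right) \left(-7\right) = 49 - 252 \sqrt{7}$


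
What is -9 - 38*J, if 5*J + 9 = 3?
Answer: 183/5 ≈ 36.600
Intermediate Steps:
J = -6/5 (J = -9/5 + (⅕)*3 = -9/5 + ⅗ = -6/5 ≈ -1.2000)
-9 - 38*J = -9 - 38*(-6/5) = -9 + 228/5 = 183/5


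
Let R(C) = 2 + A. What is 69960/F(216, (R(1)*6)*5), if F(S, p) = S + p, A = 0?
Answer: 5830/23 ≈ 253.48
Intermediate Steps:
R(C) = 2 (R(C) = 2 + 0 = 2)
69960/F(216, (R(1)*6)*5) = 69960/(216 + (2*6)*5) = 69960/(216 + 12*5) = 69960/(216 + 60) = 69960/276 = 69960*(1/276) = 5830/23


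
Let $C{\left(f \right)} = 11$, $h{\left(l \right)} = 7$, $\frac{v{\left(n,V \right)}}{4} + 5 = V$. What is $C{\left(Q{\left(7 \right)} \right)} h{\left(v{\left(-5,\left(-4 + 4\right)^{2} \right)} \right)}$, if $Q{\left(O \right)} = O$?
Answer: $77$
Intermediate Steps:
$v{\left(n,V \right)} = -20 + 4 V$
$C{\left(Q{\left(7 \right)} \right)} h{\left(v{\left(-5,\left(-4 + 4\right)^{2} \right)} \right)} = 11 \cdot 7 = 77$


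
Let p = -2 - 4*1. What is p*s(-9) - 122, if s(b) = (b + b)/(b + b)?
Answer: -128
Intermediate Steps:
s(b) = 1 (s(b) = (2*b)/((2*b)) = (2*b)*(1/(2*b)) = 1)
p = -6 (p = -2 - 4 = -6)
p*s(-9) - 122 = -6*1 - 122 = -6 - 122 = -128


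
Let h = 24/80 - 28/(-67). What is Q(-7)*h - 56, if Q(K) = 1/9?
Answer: -337199/6030 ≈ -55.920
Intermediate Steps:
h = 481/670 (h = 24*(1/80) - 28*(-1/67) = 3/10 + 28/67 = 481/670 ≈ 0.71791)
Q(K) = 1/9
Q(-7)*h - 56 = (1/9)*(481/670) - 56 = 481/6030 - 56 = -337199/6030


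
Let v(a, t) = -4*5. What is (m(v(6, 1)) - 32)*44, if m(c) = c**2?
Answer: 16192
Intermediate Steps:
v(a, t) = -20
(m(v(6, 1)) - 32)*44 = ((-20)**2 - 32)*44 = (400 - 32)*44 = 368*44 = 16192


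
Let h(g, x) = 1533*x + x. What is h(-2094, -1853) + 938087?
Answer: -1904415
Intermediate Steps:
h(g, x) = 1534*x
h(-2094, -1853) + 938087 = 1534*(-1853) + 938087 = -2842502 + 938087 = -1904415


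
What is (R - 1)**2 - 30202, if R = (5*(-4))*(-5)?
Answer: -20401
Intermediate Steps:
R = 100 (R = -20*(-5) = 100)
(R - 1)**2 - 30202 = (100 - 1)**2 - 30202 = 99**2 - 30202 = 9801 - 30202 = -20401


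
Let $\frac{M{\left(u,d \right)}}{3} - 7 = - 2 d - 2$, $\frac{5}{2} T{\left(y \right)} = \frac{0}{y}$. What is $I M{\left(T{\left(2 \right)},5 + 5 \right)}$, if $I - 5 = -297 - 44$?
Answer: $15120$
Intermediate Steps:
$T{\left(y \right)} = 0$ ($T{\left(y \right)} = \frac{2 \frac{0}{y}}{5} = \frac{2}{5} \cdot 0 = 0$)
$M{\left(u,d \right)} = 15 - 6 d$ ($M{\left(u,d \right)} = 21 + 3 \left(- 2 d - 2\right) = 21 + 3 \left(-2 - 2 d\right) = 21 - \left(6 + 6 d\right) = 15 - 6 d$)
$I = -336$ ($I = 5 - 341 = -336$)
$I M{\left(T{\left(2 \right)},5 + 5 \right)} = - 336 \left(15 - 6 \left(5 + 5\right)\right) = - 336 \left(15 - 60\right) = \left(-336\right) \left(-45\right) = 15120$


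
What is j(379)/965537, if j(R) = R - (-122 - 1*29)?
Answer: 530/965537 ≈ 0.00054892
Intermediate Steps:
j(R) = 151 + R (j(R) = R - (-122 - 29) = R - 1*(-151) = R + 151 = 151 + R)
j(379)/965537 = (151 + 379)/965537 = 530*(1/965537) = 530/965537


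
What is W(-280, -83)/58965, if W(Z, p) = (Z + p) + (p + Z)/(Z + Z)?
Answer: -67639/11006800 ≈ -0.0061452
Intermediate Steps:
W(Z, p) = Z + p + (Z + p)/(2*Z) (W(Z, p) = (Z + p) + (Z + p)/((2*Z)) = (Z + p) + (Z + p)*(1/(2*Z)) = (Z + p) + (Z + p)/(2*Z) = Z + p + (Z + p)/(2*Z))
W(-280, -83)/58965 = (½ - 280 - 83 + (½)*(-83)/(-280))/58965 = (½ - 280 - 83 + (½)*(-83)*(-1/280))*(1/58965) = (½ - 280 - 83 + 83/560)*(1/58965) = -202917/560*1/58965 = -67639/11006800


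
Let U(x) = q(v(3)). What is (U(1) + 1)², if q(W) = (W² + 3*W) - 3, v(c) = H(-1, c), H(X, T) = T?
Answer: 256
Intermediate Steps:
v(c) = c
q(W) = -3 + W² + 3*W
U(x) = 15 (U(x) = -3 + 3² + 3*3 = -3 + 9 + 9 = 15)
(U(1) + 1)² = (15 + 1)² = 16² = 256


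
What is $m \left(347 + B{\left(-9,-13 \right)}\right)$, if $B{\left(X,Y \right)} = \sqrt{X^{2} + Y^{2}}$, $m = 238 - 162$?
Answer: $26372 + 380 \sqrt{10} \approx 27574.0$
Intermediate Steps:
$m = 76$
$m \left(347 + B{\left(-9,-13 \right)}\right) = 76 \left(347 + \sqrt{\left(-9\right)^{2} + \left(-13\right)^{2}}\right) = 76 \left(347 + \sqrt{81 + 169}\right) = 76 \left(347 + \sqrt{250}\right) = 76 \left(347 + 5 \sqrt{10}\right) = 26372 + 380 \sqrt{10}$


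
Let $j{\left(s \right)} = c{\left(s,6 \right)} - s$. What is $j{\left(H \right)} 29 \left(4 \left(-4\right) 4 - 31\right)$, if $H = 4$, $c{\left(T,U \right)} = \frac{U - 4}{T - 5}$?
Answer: $16530$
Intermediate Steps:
$c{\left(T,U \right)} = \frac{-4 + U}{-5 + T}$
$j{\left(s \right)} = - s + \frac{2}{-5 + s}$ ($j{\left(s \right)} = \frac{-4 + 6}{-5 + s} - s = \frac{1}{-5 + s} 2 - s = \frac{2}{-5 + s} - s = - s + \frac{2}{-5 + s}$)
$j{\left(H \right)} 29 \left(4 \left(-4\right) 4 - 31\right) = \frac{2 - 4 \left(-5 + 4\right)}{-5 + 4} \cdot 29 \left(4 \left(-4\right) 4 - 31\right) = \frac{2 - 4 \left(-1\right)}{-1} \cdot 29 \left(\left(-16\right) 4 - 31\right) = - (2 + 4) 29 \left(-64 - 31\right) = \left(-1\right) 6 \cdot 29 \left(-95\right) = \left(-6\right) 29 \left(-95\right) = \left(-174\right) \left(-95\right) = 16530$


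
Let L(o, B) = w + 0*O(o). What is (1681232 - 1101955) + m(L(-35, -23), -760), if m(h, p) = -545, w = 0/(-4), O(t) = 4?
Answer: 578732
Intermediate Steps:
w = 0 (w = 0*(-1/4) = 0)
L(o, B) = 0 (L(o, B) = 0 + 0*4 = 0 + 0 = 0)
(1681232 - 1101955) + m(L(-35, -23), -760) = (1681232 - 1101955) - 545 = 579277 - 545 = 578732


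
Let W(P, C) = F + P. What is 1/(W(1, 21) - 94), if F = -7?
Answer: -1/100 ≈ -0.010000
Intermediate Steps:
W(P, C) = -7 + P
1/(W(1, 21) - 94) = 1/((-7 + 1) - 94) = 1/(-6 - 94) = 1/(-100) = -1/100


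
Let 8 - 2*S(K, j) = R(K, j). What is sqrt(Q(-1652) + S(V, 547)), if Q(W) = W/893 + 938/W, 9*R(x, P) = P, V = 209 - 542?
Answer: I*sqrt(719684082818)/158061 ≈ 5.3672*I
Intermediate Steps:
V = -333
R(x, P) = P/9
S(K, j) = 4 - j/18
Q(W) = 938/W + W/893 (Q(W) = W*(1/893) + 938/W = W/893 + 938/W = 938/W + W/893)
sqrt(Q(-1652) + S(V, 547)) = sqrt((938/(-1652) + (1/893)*(-1652)) + (4 - 1/18*547)) = sqrt((938*(-1/1652) - 1652/893) + (4 - 547/18)) = sqrt((-67/118 - 1652/893) - 475/18) = sqrt(-254767/105374 - 475/18) = sqrt(-13659614/474183) = I*sqrt(719684082818)/158061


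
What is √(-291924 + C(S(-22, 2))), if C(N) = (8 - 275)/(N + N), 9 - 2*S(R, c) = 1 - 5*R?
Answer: I*√337461118/34 ≈ 540.3*I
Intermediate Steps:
S(R, c) = 4 + 5*R/2 (S(R, c) = 9/2 - (1 - 5*R)/2 = 9/2 + (-½ + 5*R/2) = 4 + 5*R/2)
C(N) = -267/(2*N) (C(N) = -267*1/(2*N) = -267/(2*N))
√(-291924 + C(S(-22, 2))) = √(-291924 - 267/(2*(4 + (5/2)*(-22)))) = √(-291924 - 267/(2*(4 - 55))) = √(-291924 - 267/2/(-51)) = √(-291924 - 267/2*(-1/51)) = √(-291924 + 89/34) = √(-9925327/34) = I*√337461118/34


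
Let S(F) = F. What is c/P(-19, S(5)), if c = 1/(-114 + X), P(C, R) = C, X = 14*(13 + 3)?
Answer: -1/2090 ≈ -0.00047847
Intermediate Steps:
X = 224 (X = 14*16 = 224)
c = 1/110 (c = 1/(-114 + 224) = 1/110 ≈ 0.0090909)
c/P(-19, S(5)) = (1/110)/(-19) = (1/110)*(-1/19) = -1/2090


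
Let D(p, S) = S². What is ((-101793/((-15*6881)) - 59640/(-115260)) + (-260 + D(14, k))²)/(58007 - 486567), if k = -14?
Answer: -270812232501/28324389662800 ≈ -0.0095611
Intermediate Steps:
((-101793/((-15*6881)) - 59640/(-115260)) + (-260 + D(14, k))²)/(58007 - 486567) = ((-101793/((-15*6881)) - 59640/(-115260)) + (-260 + (-14)²)²)/(58007 - 486567) = ((-101793/(-103215) - 59640*(-1/115260)) + (-260 + 196)²)/(-428560) = ((-101793*(-1/103215) + 994/1921) + (-64)²)*(-1/428560) = ((33931/34405 + 994/1921) + 4096)*(-1/428560) = (99380021/66092005 + 4096)*(-1/428560) = (270812232501/66092005)*(-1/428560) = -270812232501/28324389662800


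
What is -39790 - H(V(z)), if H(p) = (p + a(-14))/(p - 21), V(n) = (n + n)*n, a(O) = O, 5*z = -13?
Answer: -7440742/187 ≈ -39790.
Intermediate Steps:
z = -13/5 (z = (⅕)*(-13) = -13/5 ≈ -2.6000)
V(n) = 2*n² (V(n) = (2*n)*n = 2*n²)
H(p) = (-14 + p)/(-21 + p) (H(p) = (p - 14)/(p - 21) = (-14 + p)/(-21 + p))
-39790 - H(V(z)) = -39790 - (-14 + 2*(-13/5)²)/(-21 + 2*(-13/5)²) = -39790 - (-14 + 2*(169/25))/(-21 + 2*(169/25)) = -39790 - (-14 + 338/25)/(-21 + 338/25) = -39790 - (-12)/((-187/25)*25) = -39790 - (-25)*(-12)/(187*25) = -39790 - 1*12/187 = -39790 - 12/187 = -7440742/187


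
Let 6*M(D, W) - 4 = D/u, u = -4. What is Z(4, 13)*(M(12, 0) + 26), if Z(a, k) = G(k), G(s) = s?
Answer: 2041/6 ≈ 340.17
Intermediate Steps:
M(D, W) = 2/3 - D/24 (M(D, W) = 2/3 + (D/(-4))/6 = 2/3 + (D*(-1/4))/6 = 2/3 + (-D/4)/6 = 2/3 - D/24)
Z(a, k) = k
Z(4, 13)*(M(12, 0) + 26) = 13*((2/3 - 1/24*12) + 26) = 13*((2/3 - 1/2) + 26) = 13*(1/6 + 26) = 13*(157/6) = 2041/6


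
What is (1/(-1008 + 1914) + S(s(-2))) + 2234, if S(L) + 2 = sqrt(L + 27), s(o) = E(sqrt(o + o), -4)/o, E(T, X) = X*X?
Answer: 2022193/906 + sqrt(19) ≈ 2236.4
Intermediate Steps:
E(T, X) = X**2
s(o) = 16/o (s(o) = (-4)**2/o = 16/o)
S(L) = -2 + sqrt(27 + L) (S(L) = -2 + sqrt(L + 27) = -2 + sqrt(27 + L))
(1/(-1008 + 1914) + S(s(-2))) + 2234 = (1/(-1008 + 1914) + (-2 + sqrt(27 + 16/(-2)))) + 2234 = (1/906 + (-2 + sqrt(27 + 16*(-1/2)))) + 2234 = (1/906 + (-2 + sqrt(27 - 8))) + 2234 = (1/906 + (-2 + sqrt(19))) + 2234 = (-1811/906 + sqrt(19)) + 2234 = 2022193/906 + sqrt(19)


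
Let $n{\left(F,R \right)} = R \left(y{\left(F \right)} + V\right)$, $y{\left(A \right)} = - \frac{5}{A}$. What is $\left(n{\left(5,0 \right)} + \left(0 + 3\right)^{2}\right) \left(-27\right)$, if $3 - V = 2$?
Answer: $-243$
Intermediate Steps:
$V = 1$ ($V = 3 - 2 = 1$)
$n{\left(F,R \right)} = R \left(1 - \frac{5}{F}\right)$ ($n{\left(F,R \right)} = R \left(- \frac{5}{F} + 1\right) = R \left(1 - \frac{5}{F}\right)$)
$\left(n{\left(5,0 \right)} + \left(0 + 3\right)^{2}\right) \left(-27\right) = \left(\frac{0 \left(-5 + 5\right)}{5} + \left(0 + 3\right)^{2}\right) \left(-27\right) = \left(0 \cdot \frac{1}{5} \cdot 0 + 3^{2}\right) \left(-27\right) = \left(0 + 9\right) \left(-27\right) = 9 \left(-27\right) = -243$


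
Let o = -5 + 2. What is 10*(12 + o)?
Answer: 90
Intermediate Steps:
o = -3
10*(12 + o) = 10*(12 - 3) = 10*9 = 90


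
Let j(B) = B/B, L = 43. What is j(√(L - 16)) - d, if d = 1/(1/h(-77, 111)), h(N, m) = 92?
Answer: -91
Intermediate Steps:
j(B) = 1
d = 92 (d = 1/(1/92) = 92)
j(√(L - 16)) - d = 1 - 1*92 = 1 - 92 = -91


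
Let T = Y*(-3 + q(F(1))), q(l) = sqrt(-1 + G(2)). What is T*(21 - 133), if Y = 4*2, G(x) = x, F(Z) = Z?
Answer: 1792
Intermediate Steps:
Y = 8
q(l) = 1 (q(l) = sqrt(-1 + 2) = sqrt(1) = 1)
T = -16 (T = 8*(-3 + 1) = 8*(-2) = -16)
T*(21 - 133) = -16*(21 - 133) = -16*(-112) = 1792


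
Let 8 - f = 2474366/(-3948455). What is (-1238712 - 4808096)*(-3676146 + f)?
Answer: 87769799023093382592/3948455 ≈ 2.2229e+13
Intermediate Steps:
f = 34062006/3948455 (f = 8 - 2474366/(-3948455) = 8 - 2474366*(-1)/3948455 = 8 - 1*(-2474366/3948455) = 8 + 2474366/3948455 = 34062006/3948455 ≈ 8.6267)
(-1238712 - 4808096)*(-3676146 + f) = (-1238712 - 4808096)*(-3676146 + 34062006/3948455) = -6046808*(-14515062992424/3948455) = 87769799023093382592/3948455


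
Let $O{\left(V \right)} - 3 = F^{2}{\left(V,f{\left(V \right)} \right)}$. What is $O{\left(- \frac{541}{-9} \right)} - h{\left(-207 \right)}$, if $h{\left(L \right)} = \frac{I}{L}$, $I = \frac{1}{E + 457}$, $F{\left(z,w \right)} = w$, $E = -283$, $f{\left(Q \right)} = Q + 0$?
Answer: $\frac{390760619}{108054} \approx 3616.3$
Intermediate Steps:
$f{\left(Q \right)} = Q$
$I = \frac{1}{174}$ ($I = \frac{1}{-283 + 457} = \frac{1}{174} \approx 0.0057471$)
$h{\left(L \right)} = \frac{1}{174 L}$
$O{\left(V \right)} = 3 + V^{2}$
$O{\left(- \frac{541}{-9} \right)} - h{\left(-207 \right)} = \left(3 + \left(- \frac{541}{-9}\right)^{2}\right) - \frac{1}{174 \left(-207\right)} = \left(3 + \left(\left(-541\right) \left(- \frac{1}{9}\right)\right)^{2}\right) - \frac{1}{174} \left(- \frac{1}{207}\right) = \left(3 + \left(\frac{541}{9}\right)^{2}\right) - - \frac{1}{36018} = \left(3 + \frac{292681}{81}\right) + \frac{1}{36018} = \frac{292924}{81} + \frac{1}{36018} = \frac{390760619}{108054}$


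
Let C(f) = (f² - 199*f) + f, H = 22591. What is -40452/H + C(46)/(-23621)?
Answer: -34676540/23200957 ≈ -1.4946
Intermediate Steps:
C(f) = f² - 198*f
-40452/H + C(46)/(-23621) = -40452/22591 + (46*(-198 + 46))/(-23621) = -40452*1/22591 + (46*(-152))*(-1/23621) = -40452/22591 - 6992*(-1/23621) = -40452/22591 + 304/1027 = -34676540/23200957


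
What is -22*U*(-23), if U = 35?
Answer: 17710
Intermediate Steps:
-22*U*(-23) = -22*35*(-23) = -770*(-23) = 17710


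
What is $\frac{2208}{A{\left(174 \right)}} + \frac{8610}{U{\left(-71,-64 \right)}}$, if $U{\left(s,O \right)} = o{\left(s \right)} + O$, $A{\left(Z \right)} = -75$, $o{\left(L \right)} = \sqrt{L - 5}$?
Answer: $- \frac{601664}{3725} - \frac{615 i \sqrt{19}}{149} \approx -161.52 - 17.991 i$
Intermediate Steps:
$o{\left(L \right)} = \sqrt{-5 + L}$
$U{\left(s,O \right)} = O + \sqrt{-5 + s}$ ($U{\left(s,O \right)} = \sqrt{-5 + s} + O = O + \sqrt{-5 + s}$)
$\frac{2208}{A{\left(174 \right)}} + \frac{8610}{U{\left(-71,-64 \right)}} = \frac{2208}{-75} + \frac{8610}{-64 + \sqrt{-5 - 71}} = 2208 \left(- \frac{1}{75}\right) + \frac{8610}{-64 + \sqrt{-76}} = - \frac{736}{25} + \frac{8610}{-64 + 2 i \sqrt{19}}$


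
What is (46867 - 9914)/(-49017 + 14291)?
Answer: -36953/34726 ≈ -1.0641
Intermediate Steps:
(46867 - 9914)/(-49017 + 14291) = 36953/(-34726) = 36953*(-1/34726) = -36953/34726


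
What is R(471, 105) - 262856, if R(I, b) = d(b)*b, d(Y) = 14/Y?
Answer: -262842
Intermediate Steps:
R(I, b) = 14 (R(I, b) = (14/b)*b = 14)
R(471, 105) - 262856 = 14 - 262856 = -262842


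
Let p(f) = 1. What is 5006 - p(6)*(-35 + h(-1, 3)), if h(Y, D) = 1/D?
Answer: 15122/3 ≈ 5040.7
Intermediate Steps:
5006 - p(6)*(-35 + h(-1, 3)) = 5006 - (-35 + 1/3) = 5006 - (-104)/3 = 5006 - 1*(-104/3) = 5006 + 104/3 = 15122/3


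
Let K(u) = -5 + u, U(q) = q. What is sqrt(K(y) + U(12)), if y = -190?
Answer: I*sqrt(183) ≈ 13.528*I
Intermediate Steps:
sqrt(K(y) + U(12)) = sqrt((-5 - 190) + 12) = sqrt(-195 + 12) = sqrt(-183) = I*sqrt(183)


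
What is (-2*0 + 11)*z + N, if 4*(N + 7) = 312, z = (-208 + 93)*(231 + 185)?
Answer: -526169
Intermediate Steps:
z = -47840 (z = -115*416 = -47840)
N = 71 (N = -7 + (¼)*312 = -7 + 78 = 71)
(-2*0 + 11)*z + N = (-2*0 + 11)*(-47840) + 71 = (0 + 11)*(-47840) + 71 = 11*(-47840) + 71 = -526240 + 71 = -526169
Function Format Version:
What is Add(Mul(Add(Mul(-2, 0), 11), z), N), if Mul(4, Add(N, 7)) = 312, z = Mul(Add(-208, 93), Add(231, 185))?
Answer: -526169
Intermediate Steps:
z = -47840 (z = Mul(-115, 416) = -47840)
N = 71 (N = Add(-7, Mul(Rational(1, 4), 312)) = Add(-7, 78) = 71)
Add(Mul(Add(Mul(-2, 0), 11), z), N) = Add(Mul(Add(Mul(-2, 0), 11), -47840), 71) = Add(Mul(Add(0, 11), -47840), 71) = Add(Mul(11, -47840), 71) = Add(-526240, 71) = -526169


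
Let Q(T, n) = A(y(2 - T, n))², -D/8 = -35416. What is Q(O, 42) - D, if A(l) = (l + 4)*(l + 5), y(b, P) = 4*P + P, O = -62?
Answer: 2116636772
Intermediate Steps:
D = 283328 (D = -8*(-35416) = 283328)
y(b, P) = 5*P
A(l) = (4 + l)*(5 + l)
Q(T, n) = (20 + 25*n² + 45*n)² (Q(T, n) = (20 + (5*n)² + 9*(5*n))² = (20 + 25*n² + 45*n)²)
Q(O, 42) - D = 25*(4 + 5*42² + 9*42)² - 1*283328 = 25*(4 + 5*1764 + 378)² - 283328 = 25*(4 + 8820 + 378)² - 283328 = 25*9202² - 283328 = 25*84676804 - 283328 = 2116920100 - 283328 = 2116636772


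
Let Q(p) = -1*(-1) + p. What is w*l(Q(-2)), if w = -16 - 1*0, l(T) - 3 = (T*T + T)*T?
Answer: -48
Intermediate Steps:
Q(p) = 1 + p
l(T) = 3 + T*(T + T²) (l(T) = 3 + (T*T + T)*T = 3 + (T² + T)*T = 3 + (T + T²)*T = 3 + T*(T + T²))
w = -16 (w = -16 + 0 = -16)
w*l(Q(-2)) = -16*(3 + (1 - 2)² + (1 - 2)³) = -16*(3 + (-1)² + (-1)³) = -16*(3 + 1 - 1) = -16*3 = -48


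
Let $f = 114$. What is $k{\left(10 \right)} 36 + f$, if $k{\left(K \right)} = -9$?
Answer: $-210$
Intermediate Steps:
$k{\left(10 \right)} 36 + f = \left(-9\right) 36 + 114 = -324 + 114 = -210$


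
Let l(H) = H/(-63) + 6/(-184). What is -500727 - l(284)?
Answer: -2902187375/5796 ≈ -5.0072e+5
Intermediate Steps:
l(H) = -3/92 - H/63 (l(H) = H*(-1/63) + 6*(-1/184) = -H/63 - 3/92 = -3/92 - H/63)
-500727 - l(284) = -500727 - (-3/92 - 1/63*284) = -500727 - (-3/92 - 284/63) = -500727 - 1*(-26317/5796) = -500727 + 26317/5796 = -2902187375/5796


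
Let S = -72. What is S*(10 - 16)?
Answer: 432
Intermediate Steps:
S*(10 - 16) = -72*(10 - 16) = -72*(-6) = 432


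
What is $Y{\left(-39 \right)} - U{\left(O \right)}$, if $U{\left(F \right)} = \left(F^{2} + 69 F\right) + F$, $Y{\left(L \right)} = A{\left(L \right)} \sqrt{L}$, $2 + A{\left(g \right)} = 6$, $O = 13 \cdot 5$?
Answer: $-8775 + 4 i \sqrt{39} \approx -8775.0 + 24.98 i$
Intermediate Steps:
$O = 65$
$A{\left(g \right)} = 4$ ($A{\left(g \right)} = -2 + 6 = 4$)
$Y{\left(L \right)} = 4 \sqrt{L}$
$U{\left(F \right)} = F^{2} + 70 F$
$Y{\left(-39 \right)} - U{\left(O \right)} = 4 \sqrt{-39} - 65 \left(70 + 65\right) = 4 i \sqrt{39} - 65 \cdot 135 = 4 i \sqrt{39} - 8775 = -8775 + 4 i \sqrt{39}$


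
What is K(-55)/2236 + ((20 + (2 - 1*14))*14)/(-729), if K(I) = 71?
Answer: -198673/1630044 ≈ -0.12188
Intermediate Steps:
K(-55)/2236 + ((20 + (2 - 1*14))*14)/(-729) = 71/2236 + ((20 + (2 - 1*14))*14)/(-729) = 71*(1/2236) + ((20 + (2 - 14))*14)*(-1/729) = 71/2236 + ((20 - 12)*14)*(-1/729) = 71/2236 + (8*14)*(-1/729) = 71/2236 + 112*(-1/729) = 71/2236 - 112/729 = -198673/1630044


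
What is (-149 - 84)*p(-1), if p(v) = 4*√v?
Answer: -932*I ≈ -932.0*I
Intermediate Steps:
(-149 - 84)*p(-1) = (-149 - 84)*(4*√(-1)) = -932*I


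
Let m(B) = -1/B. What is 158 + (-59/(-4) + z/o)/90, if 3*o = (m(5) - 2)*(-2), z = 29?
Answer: 627199/3960 ≈ 158.38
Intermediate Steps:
o = 22/15 (o = ((-1/5 - 2)*(-2))/3 = ((-1*⅕ - 2)*(-2))/3 = ((-⅕ - 2)*(-2))/3 = (-11/5*(-2))/3 = (⅓)*(22/5) = 22/15 ≈ 1.4667)
158 + (-59/(-4) + z/o)/90 = 158 + (-59/(-4) + 29/(22/15))/90 = 158 + (-59*(-¼) + 29*(15/22))/90 = 158 + (59/4 + 435/22)/90 = 158 + (1/90)*(1519/44) = 158 + 1519/3960 = 627199/3960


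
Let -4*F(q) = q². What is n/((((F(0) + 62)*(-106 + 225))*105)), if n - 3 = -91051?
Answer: -45524/387345 ≈ -0.11753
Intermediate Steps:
F(q) = -q²/4
n = -91048 (n = 3 - 91051 = -91048)
n/((((F(0) + 62)*(-106 + 225))*105)) = -91048*1/(105*(-106 + 225)*(-¼*0² + 62)) = -91048*1/(12495*(-¼*0 + 62)) = -91048*1/(12495*(0 + 62)) = -91048/((62*119)*105) = -91048/(7378*105) = -91048/774690 = -91048*1/774690 = -45524/387345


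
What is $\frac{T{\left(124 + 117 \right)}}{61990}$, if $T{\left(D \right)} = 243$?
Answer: $\frac{243}{61990} \approx 0.00392$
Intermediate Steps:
$\frac{T{\left(124 + 117 \right)}}{61990} = \frac{243}{61990}$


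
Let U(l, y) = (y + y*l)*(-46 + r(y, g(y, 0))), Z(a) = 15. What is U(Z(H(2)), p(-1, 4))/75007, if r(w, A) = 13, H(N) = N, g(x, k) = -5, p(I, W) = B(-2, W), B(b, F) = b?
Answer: 1056/75007 ≈ 0.014079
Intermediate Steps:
p(I, W) = -2
U(l, y) = -33*y - 33*l*y (U(l, y) = (y + y*l)*(-46 + 13) = (y + l*y)*(-33) = -33*y - 33*l*y)
U(Z(H(2)), p(-1, 4))/75007 = (33*(-2)*(-1 - 1*15))/75007 = (33*(-2)*(-1 - 15))*(1/75007) = (33*(-2)*(-16))*(1/75007) = 1056*(1/75007) = 1056/75007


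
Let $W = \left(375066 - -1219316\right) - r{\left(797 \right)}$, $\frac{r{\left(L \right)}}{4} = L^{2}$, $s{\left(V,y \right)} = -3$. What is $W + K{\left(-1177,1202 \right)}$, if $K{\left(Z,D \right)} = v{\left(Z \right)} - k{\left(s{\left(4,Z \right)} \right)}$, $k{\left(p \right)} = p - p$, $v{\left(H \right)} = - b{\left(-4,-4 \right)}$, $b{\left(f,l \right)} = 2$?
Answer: $-946456$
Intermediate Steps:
$v{\left(H \right)} = -2$ ($v{\left(H \right)} = \left(-1\right) 2 = -2$)
$r{\left(L \right)} = 4 L^{2}$
$k{\left(p \right)} = 0$
$W = -946454$ ($W = \left(375066 - -1219316\right) - 4 \cdot 797^{2} = \left(375066 + 1219316\right) - 4 \cdot 635209 = 1594382 - 2540836 = -946454$)
$K{\left(Z,D \right)} = -2$ ($K{\left(Z,D \right)} = -2 - 0 = -2 + 0 = -2$)
$W + K{\left(-1177,1202 \right)} = -946454 - 2 = -946456$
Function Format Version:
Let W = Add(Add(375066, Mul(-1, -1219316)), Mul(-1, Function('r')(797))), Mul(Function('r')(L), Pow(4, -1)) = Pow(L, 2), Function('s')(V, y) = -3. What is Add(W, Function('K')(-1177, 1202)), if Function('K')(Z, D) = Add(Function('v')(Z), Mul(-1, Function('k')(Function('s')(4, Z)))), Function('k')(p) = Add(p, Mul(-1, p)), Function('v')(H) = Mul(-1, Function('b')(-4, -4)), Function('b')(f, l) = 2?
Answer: -946456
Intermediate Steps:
Function('v')(H) = -2 (Function('v')(H) = Mul(-1, 2) = -2)
Function('r')(L) = Mul(4, Pow(L, 2))
Function('k')(p) = 0
W = -946454 (W = Add(Add(375066, Mul(-1, -1219316)), Mul(-1, Mul(4, Pow(797, 2)))) = Add(Add(375066, 1219316), Mul(-1, Mul(4, 635209))) = Add(1594382, Mul(-1, 2540836)) = Add(1594382, -2540836) = -946454)
Function('K')(Z, D) = -2 (Function('K')(Z, D) = Add(-2, Mul(-1, 0)) = Add(-2, 0) = -2)
Add(W, Function('K')(-1177, 1202)) = Add(-946454, -2) = -946456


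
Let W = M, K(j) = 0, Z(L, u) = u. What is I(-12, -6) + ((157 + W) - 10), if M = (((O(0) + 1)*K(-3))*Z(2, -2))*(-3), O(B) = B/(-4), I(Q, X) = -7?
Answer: 140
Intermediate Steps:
O(B) = -B/4 (O(B) = B*(-¼) = -B/4)
M = 0 (M = (((-¼*0 + 1)*0)*(-2))*(-3) = (((0 + 1)*0)*(-2))*(-3) = ((1*0)*(-2))*(-3) = (0*(-2))*(-3) = 0*(-3) = 0)
W = 0
I(-12, -6) + ((157 + W) - 10) = -7 + ((157 + 0) - 10) = -7 + (157 - 10) = -7 + 147 = 140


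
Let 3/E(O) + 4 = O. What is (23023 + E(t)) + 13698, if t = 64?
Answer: 734421/20 ≈ 36721.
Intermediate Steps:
E(O) = 3/(-4 + O)
(23023 + E(t)) + 13698 = (23023 + 3/(-4 + 64)) + 13698 = (23023 + 3/60) + 13698 = (23023 + 3*(1/60)) + 13698 = (23023 + 1/20) + 13698 = 460461/20 + 13698 = 734421/20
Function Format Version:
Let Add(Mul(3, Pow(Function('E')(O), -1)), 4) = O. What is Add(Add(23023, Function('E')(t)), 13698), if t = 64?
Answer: Rational(734421, 20) ≈ 36721.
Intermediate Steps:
Function('E')(O) = Mul(3, Pow(Add(-4, O), -1))
Add(Add(23023, Function('E')(t)), 13698) = Add(Add(23023, Mul(3, Pow(Add(-4, 64), -1))), 13698) = Add(Add(23023, Mul(3, Pow(60, -1))), 13698) = Add(Add(23023, Mul(3, Rational(1, 60))), 13698) = Add(Add(23023, Rational(1, 20)), 13698) = Add(Rational(460461, 20), 13698) = Rational(734421, 20)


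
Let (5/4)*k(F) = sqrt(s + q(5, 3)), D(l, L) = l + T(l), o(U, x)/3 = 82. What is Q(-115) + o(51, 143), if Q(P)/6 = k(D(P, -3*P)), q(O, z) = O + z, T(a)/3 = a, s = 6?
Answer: 246 + 24*sqrt(14)/5 ≈ 263.96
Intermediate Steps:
T(a) = 3*a
o(U, x) = 246 (o(U, x) = 3*82 = 246)
D(l, L) = 4*l (D(l, L) = l + 3*l = 4*l)
k(F) = 4*sqrt(14)/5 (k(F) = 4*sqrt(6 + (5 + 3))/5 = 4*sqrt(6 + 8)/5 = 4*sqrt(14)/5)
Q(P) = 24*sqrt(14)/5 (Q(P) = 6*(4*sqrt(14)/5) = 24*sqrt(14)/5)
Q(-115) + o(51, 143) = 24*sqrt(14)/5 + 246 = 246 + 24*sqrt(14)/5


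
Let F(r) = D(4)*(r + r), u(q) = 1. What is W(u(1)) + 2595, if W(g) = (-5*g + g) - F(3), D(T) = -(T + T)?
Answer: 2639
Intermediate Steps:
D(T) = -2*T
F(r) = -16*r (F(r) = (-2*4)*(r + r) = -16*r)
W(g) = 48 - 4*g (W(g) = (-5*g + g) - (-16)*3 = -4*g - 1*(-48) = -4*g + 48 = 48 - 4*g)
W(u(1)) + 2595 = (48 - 4*1) + 2595 = (48 - 4) + 2595 = 44 + 2595 = 2639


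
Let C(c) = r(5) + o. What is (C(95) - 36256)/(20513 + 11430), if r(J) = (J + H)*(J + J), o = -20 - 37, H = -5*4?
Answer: -36463/31943 ≈ -1.1415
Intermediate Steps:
H = -20
o = -57
r(J) = 2*J*(-20 + J) (r(J) = (J - 20)*(J + J) = (-20 + J)*(2*J) = 2*J*(-20 + J))
C(c) = -207 (C(c) = 2*5*(-20 + 5) - 57 = 2*5*(-15) - 57 = -150 - 57 = -207)
(C(95) - 36256)/(20513 + 11430) = (-207 - 36256)/(20513 + 11430) = -36463/31943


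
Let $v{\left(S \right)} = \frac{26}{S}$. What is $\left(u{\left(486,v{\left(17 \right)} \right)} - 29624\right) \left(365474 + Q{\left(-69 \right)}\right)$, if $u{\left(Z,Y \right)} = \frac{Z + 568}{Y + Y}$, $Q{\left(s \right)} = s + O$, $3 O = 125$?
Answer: $- \frac{139100878350}{13} \approx -1.07 \cdot 10^{10}$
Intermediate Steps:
$O = \frac{125}{3}$ ($O = \frac{1}{3} \cdot 125 = \frac{125}{3} \approx 41.667$)
$Q{\left(s \right)} = \frac{125}{3} + s$ ($Q{\left(s \right)} = s + \frac{125}{3} = \frac{125}{3} + s$)
$u{\left(Z,Y \right)} = \frac{568 + Z}{2 Y}$
$\left(u{\left(486,v{\left(17 \right)} \right)} - 29624\right) \left(365474 + Q{\left(-69 \right)}\right) = \left(\frac{568 + 486}{2 \cdot \frac{26}{17}} - 29624\right) \left(365474 + \left(\frac{125}{3} - 69\right)\right) = \left(\frac{1}{2} \frac{1}{26 \cdot \frac{1}{17}} \cdot 1054 - 29624\right) \left(365474 - \frac{82}{3}\right) = \left(\frac{1}{2} \frac{1}{\frac{26}{17}} \cdot 1054 - 29624\right) \frac{1096340}{3} = \left(\frac{1}{2} \cdot \frac{17}{26} \cdot 1054 - 29624\right) \frac{1096340}{3} = \left(\frac{8959}{26} - 29624\right) \frac{1096340}{3} = \left(- \frac{761265}{26}\right) \frac{1096340}{3} = - \frac{139100878350}{13}$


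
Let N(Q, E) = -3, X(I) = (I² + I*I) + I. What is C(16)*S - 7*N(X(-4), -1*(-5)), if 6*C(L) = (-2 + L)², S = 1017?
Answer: 33243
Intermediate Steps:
X(I) = I + 2*I² (X(I) = (I² + I²) + I = 2*I² + I = I + 2*I²)
C(L) = (-2 + L)²/6
C(16)*S - 7*N(X(-4), -1*(-5)) = ((-2 + 16)²/6)*1017 - 7*(-3) = ((⅙)*14²)*1017 + 21 = ((⅙)*196)*1017 + 21 = (98/3)*1017 + 21 = 33222 + 21 = 33243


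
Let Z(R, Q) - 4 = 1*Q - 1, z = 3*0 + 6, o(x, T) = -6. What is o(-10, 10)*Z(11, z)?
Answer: -54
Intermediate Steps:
z = 6 (z = 0 + 6 = 6)
Z(R, Q) = 3 + Q (Z(R, Q) = 4 + (1*Q - 1) = 4 + (Q - 1) = 4 + (-1 + Q) = 3 + Q)
o(-10, 10)*Z(11, z) = -6*(3 + 6) = -6*9 = -54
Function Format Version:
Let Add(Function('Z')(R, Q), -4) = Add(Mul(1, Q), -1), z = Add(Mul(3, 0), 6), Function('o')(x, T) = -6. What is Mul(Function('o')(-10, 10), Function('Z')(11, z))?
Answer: -54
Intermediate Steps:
z = 6 (z = Add(0, 6) = 6)
Function('Z')(R, Q) = Add(3, Q) (Function('Z')(R, Q) = Add(4, Add(Mul(1, Q), -1)) = Add(4, Add(Q, -1)) = Add(4, Add(-1, Q)) = Add(3, Q))
Mul(Function('o')(-10, 10), Function('Z')(11, z)) = Mul(-6, Add(3, 6)) = Mul(-6, 9) = -54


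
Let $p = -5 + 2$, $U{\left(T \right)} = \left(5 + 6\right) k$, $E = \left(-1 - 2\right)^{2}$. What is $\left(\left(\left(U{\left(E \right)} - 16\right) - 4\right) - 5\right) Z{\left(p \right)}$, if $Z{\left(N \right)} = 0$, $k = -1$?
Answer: $0$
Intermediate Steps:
$E = 9$ ($E = \left(-3\right)^{2} = 9$)
$U{\left(T \right)} = -11$ ($U{\left(T \right)} = \left(5 + 6\right) \left(-1\right) = 11 \left(-1\right) = -11$)
$p = -3$
$\left(\left(\left(U{\left(E \right)} - 16\right) - 4\right) - 5\right) Z{\left(p \right)} = \left(\left(\left(-11 - 16\right) - 4\right) - 5\right) 0 = \left(\left(-27 - 4\right) - 5\right) 0 = \left(-31 - 5\right) 0 = \left(-36\right) 0 = 0$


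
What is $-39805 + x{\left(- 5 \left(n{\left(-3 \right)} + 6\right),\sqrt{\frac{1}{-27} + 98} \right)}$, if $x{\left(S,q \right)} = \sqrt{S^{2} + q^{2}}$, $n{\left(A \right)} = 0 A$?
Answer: $-39805 + \frac{\sqrt{80835}}{9} \approx -39773.0$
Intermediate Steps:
$n{\left(A \right)} = 0$
$-39805 + x{\left(- 5 \left(n{\left(-3 \right)} + 6\right),\sqrt{\frac{1}{-27} + 98} \right)} = -39805 + \sqrt{\left(- 5 \left(0 + 6\right)\right)^{2} + \left(\sqrt{\frac{1}{-27} + 98}\right)^{2}} = -39805 + \sqrt{\left(\left(-5\right) 6\right)^{2} + \left(\sqrt{- \frac{1}{27} + 98}\right)^{2}} = -39805 + \sqrt{\left(-30\right)^{2} + \left(\sqrt{\frac{2645}{27}}\right)^{2}} = -39805 + \sqrt{900 + \left(\frac{23 \sqrt{15}}{9}\right)^{2}} = -39805 + \sqrt{900 + \frac{2645}{27}} = -39805 + \sqrt{\frac{26945}{27}} = -39805 + \frac{\sqrt{80835}}{9}$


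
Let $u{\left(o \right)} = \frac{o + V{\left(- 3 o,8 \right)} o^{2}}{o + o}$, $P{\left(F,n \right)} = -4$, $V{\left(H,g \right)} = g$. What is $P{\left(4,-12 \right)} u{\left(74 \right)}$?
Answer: $-1186$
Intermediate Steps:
$u{\left(o \right)} = \frac{o + 8 o^{2}}{2 o}$ ($u{\left(o \right)} = \frac{o + 8 o^{2}}{o + o} = \frac{o + 8 o^{2}}{2 o}$)
$P{\left(4,-12 \right)} u{\left(74 \right)} = - 4 \left(\frac{1}{2} + 4 \cdot 74\right) = - 4 \left(\frac{1}{2} + 296\right) = \left(-4\right) \frac{593}{2} = -1186$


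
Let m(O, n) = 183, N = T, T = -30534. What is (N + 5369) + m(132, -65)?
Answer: -24982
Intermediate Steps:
N = -30534
(N + 5369) + m(132, -65) = (-30534 + 5369) + 183 = -25165 + 183 = -24982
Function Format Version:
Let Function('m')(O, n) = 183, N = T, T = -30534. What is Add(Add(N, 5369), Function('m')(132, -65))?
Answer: -24982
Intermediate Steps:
N = -30534
Add(Add(N, 5369), Function('m')(132, -65)) = Add(Add(-30534, 5369), 183) = Add(-25165, 183) = -24982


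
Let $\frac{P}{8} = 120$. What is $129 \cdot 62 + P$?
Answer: $8958$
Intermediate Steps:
$P = 960$ ($P = 8 \cdot 120 = 960$)
$129 \cdot 62 + P = 129 \cdot 62 + 960 = 7998 + 960 = 8958$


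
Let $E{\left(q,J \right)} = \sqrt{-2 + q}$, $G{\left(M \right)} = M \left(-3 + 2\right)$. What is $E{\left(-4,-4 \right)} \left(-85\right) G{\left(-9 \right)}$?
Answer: $- 765 i \sqrt{6} \approx - 1873.9 i$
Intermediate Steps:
$G{\left(M \right)} = - M$ ($G{\left(M \right)} = M \left(-1\right) = - M$)
$E{\left(-4,-4 \right)} \left(-85\right) G{\left(-9 \right)} = \sqrt{-2 - 4} \left(-85\right) \left(\left(-1\right) \left(-9\right)\right) = \sqrt{-6} \left(-85\right) 9 = i \sqrt{6} \left(-85\right) 9 = - 85 i \sqrt{6} \cdot 9 = - 765 i \sqrt{6}$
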